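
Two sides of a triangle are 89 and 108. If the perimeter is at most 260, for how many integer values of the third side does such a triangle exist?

44

Triangle inequality: 19 < x < 197. Perimeter ≤ 260 gives x ≤ 260 − 89 − 108 = 63.
So 19 < x ≤ 63; integers 20 through 63: 44 values.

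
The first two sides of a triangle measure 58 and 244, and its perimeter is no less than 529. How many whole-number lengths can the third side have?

75

Triangle inequality: 186 < x < 302. Perimeter ≥ 529 gives x ≥ 529 − 58 − 244 = 227.
So 227 ≤ x < 302; integers 227 through 301: 75 values.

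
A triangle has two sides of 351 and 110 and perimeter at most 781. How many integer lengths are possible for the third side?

Triangle inequality: 241 < x < 461. Perimeter ≤ 781 gives x ≤ 781 − 351 − 110 = 320.
So 241 < x ≤ 320; integers 242 through 320: 79 values.

79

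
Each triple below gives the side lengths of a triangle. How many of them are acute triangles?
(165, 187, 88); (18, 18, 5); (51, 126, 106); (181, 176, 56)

(165,187,88): 88²+165² = 34969 = 187² → right
(18,18,5): 5²+18² = 349 > 324 = 18² → acute
(51,126,106): 51²+106² = 13837 < 15876 = 126² → obtuse
(181,176,56): 56²+176² = 34112 > 32761 = 181² → acute
2 of the 4 are acute.

2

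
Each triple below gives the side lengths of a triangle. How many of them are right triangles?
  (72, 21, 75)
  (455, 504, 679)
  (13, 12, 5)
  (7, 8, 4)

(72,21,75): 21²+72² = 5625 = 75² → right
(455,504,679): 455²+504² = 461041 = 679² → right
(13,12,5): 5²+12² = 169 = 13² → right
(7,8,4): 4²+7² = 65 > 64 = 8² → acute
3 of the 4 are right.

3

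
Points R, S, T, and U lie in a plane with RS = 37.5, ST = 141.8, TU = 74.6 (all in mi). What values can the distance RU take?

29.7 ≤ RU ≤ 253.9 mi

The maximum is all hops collinear in one direction: 37.5 + 141.8 + 74.6 = 253.9.
The longest hop is 141.8; the others sum to 112.1. Folding the others back against it leaves at least 141.8 − 112.1 = 29.7.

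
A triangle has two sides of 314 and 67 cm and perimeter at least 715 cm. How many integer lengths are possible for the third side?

Triangle inequality: 247 < x < 381. Perimeter ≥ 715 gives x ≥ 715 − 314 − 67 = 334.
So 334 ≤ x < 381; integers 334 through 380: 47 values.

47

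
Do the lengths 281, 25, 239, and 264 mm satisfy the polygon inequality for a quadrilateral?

Yes

A quadrilateral exists iff every side is shorter than the sum of the others — equivalently, the longest side is less than the sum of the rest.
Longest side 281 < 528 (sum of the remaining 3), so yes.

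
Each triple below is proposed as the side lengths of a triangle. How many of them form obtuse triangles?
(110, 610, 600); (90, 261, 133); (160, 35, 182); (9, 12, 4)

2

(110,610,600): 110²+600² = 372100 = 610² → right
(90,261,133): 90+133 ≤ 261, not a triangle
(160,35,182): 35²+160² = 26825 < 33124 = 182² → obtuse
(9,12,4): 4²+9² = 97 < 144 = 12² → obtuse
2 of the 4 are obtuse.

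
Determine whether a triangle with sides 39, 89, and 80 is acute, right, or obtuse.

Compare the square of the longest side to the sum of squares of the other two: 39² + 80² = 7921 = 89².

right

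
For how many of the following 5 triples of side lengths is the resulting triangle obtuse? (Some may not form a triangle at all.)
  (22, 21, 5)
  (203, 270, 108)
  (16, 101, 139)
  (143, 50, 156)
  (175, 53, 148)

4

(22,21,5): 5²+21² = 466 < 484 = 22² → obtuse
(203,270,108): 108²+203² = 52873 < 72900 = 270² → obtuse
(16,101,139): 16+101 ≤ 139, not a triangle
(143,50,156): 50²+143² = 22949 < 24336 = 156² → obtuse
(175,53,148): 53²+148² = 24713 < 30625 = 175² → obtuse
4 of the 5 are obtuse.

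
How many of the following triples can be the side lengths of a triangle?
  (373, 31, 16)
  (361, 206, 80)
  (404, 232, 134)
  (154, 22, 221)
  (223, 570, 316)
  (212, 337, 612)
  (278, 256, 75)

1

(16,31,373): 16+31 ≤ 373 → not valid
(80,206,361): 80+206 ≤ 361 → not valid
(134,232,404): 134+232 ≤ 404 → not valid
(22,154,221): 22+154 ≤ 221 → not valid
(223,316,570): 223+316 ≤ 570 → not valid
(212,337,612): 212+337 ≤ 612 → not valid
(75,256,278): 75+256 > 278 → valid
1 of the 7 triples forms a triangle.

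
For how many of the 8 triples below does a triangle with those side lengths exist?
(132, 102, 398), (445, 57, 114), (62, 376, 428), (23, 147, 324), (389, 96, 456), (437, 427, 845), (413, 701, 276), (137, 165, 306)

3

(102,132,398): 102+132 ≤ 398 → not valid
(57,114,445): 57+114 ≤ 445 → not valid
(62,376,428): 62+376 > 428 → valid
(23,147,324): 23+147 ≤ 324 → not valid
(96,389,456): 96+389 > 456 → valid
(427,437,845): 427+437 > 845 → valid
(276,413,701): 276+413 ≤ 701 → not valid
(137,165,306): 137+165 ≤ 306 → not valid
3 of the 8 triples form a triangle.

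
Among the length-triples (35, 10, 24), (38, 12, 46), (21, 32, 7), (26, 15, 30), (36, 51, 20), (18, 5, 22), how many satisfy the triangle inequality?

4

(10,24,35): 10+24 ≤ 35 → not valid
(12,38,46): 12+38 > 46 → valid
(7,21,32): 7+21 ≤ 32 → not valid
(15,26,30): 15+26 > 30 → valid
(20,36,51): 20+36 > 51 → valid
(5,18,22): 5+18 > 22 → valid
4 of the 6 triples form a triangle.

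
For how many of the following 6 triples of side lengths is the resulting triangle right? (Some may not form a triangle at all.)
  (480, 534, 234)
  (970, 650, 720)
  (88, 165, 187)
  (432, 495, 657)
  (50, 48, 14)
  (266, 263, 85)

(480,534,234): 234²+480² = 285156 = 534² → right
(970,650,720): 650²+720² = 940900 = 970² → right
(88,165,187): 88²+165² = 34969 = 187² → right
(432,495,657): 432²+495² = 431649 = 657² → right
(50,48,14): 14²+48² = 2500 = 50² → right
(266,263,85): 85²+263² = 76394 > 70756 = 266² → acute
5 of the 6 are right.

5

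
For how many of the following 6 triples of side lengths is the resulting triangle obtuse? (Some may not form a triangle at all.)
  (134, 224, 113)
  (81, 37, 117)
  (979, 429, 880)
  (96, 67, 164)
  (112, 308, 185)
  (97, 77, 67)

(134,224,113): 113²+134² = 30725 < 50176 = 224² → obtuse
(81,37,117): 37²+81² = 7930 < 13689 = 117² → obtuse
(979,429,880): 429²+880² = 958441 = 979² → right
(96,67,164): 67+96 ≤ 164, not a triangle
(112,308,185): 112+185 ≤ 308, not a triangle
(97,77,67): 67²+77² = 10418 > 9409 = 97² → acute
2 of the 6 are obtuse.

2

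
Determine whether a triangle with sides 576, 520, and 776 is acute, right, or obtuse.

Compare the square of the longest side to the sum of squares of the other two: 520² + 576² = 602176 = 776².

right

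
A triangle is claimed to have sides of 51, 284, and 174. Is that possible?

The longest side is 284, but the other two sum to only 225.
225 < 284, so the triangle inequality fails.

No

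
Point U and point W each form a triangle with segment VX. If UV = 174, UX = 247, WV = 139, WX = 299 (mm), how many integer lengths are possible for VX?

260

From triangle UVX: 73 < VX < 421.
From triangle WVX: 160 < VX < 438.
Intersection: 160 < VX < 421, so integers 161 through 420: 260 values.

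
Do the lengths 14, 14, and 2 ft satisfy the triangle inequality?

The longest side is 14, and the other two sum to 16.
Since 16 > 14, the triangle inequality holds.

Yes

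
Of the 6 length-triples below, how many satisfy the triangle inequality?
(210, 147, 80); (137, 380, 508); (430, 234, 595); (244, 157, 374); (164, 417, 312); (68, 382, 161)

(80,147,210): 80+147 > 210 → valid
(137,380,508): 137+380 > 508 → valid
(234,430,595): 234+430 > 595 → valid
(157,244,374): 157+244 > 374 → valid
(164,312,417): 164+312 > 417 → valid
(68,161,382): 68+161 ≤ 382 → not valid
5 of the 6 triples form a triangle.

5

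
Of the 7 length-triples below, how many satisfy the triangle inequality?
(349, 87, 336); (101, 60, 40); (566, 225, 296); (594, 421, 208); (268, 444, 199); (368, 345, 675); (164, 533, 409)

5

(87,336,349): 87+336 > 349 → valid
(40,60,101): 40+60 ≤ 101 → not valid
(225,296,566): 225+296 ≤ 566 → not valid
(208,421,594): 208+421 > 594 → valid
(199,268,444): 199+268 > 444 → valid
(345,368,675): 345+368 > 675 → valid
(164,409,533): 164+409 > 533 → valid
5 of the 7 triples form a triangle.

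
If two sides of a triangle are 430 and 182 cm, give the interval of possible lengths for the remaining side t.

248 < t < 612 (cm)

By the triangle inequality, t must be less than 430 + 182 = 612 and greater than |430 − 182| = 248.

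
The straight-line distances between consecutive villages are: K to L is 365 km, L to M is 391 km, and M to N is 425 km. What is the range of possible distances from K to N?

The maximum is all hops collinear in one direction: 365 + 391 + 425 = 1181.
The longest hop is 425; the others sum to 756. Since 425 ≤ 756, the path can fold back on itself completely, so the minimum distance is 0.

0 ≤ KN ≤ 1181 km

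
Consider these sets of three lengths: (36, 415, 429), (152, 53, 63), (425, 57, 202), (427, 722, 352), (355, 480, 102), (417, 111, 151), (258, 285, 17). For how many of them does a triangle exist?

(36,415,429): 36+415 > 429 → valid
(53,63,152): 53+63 ≤ 152 → not valid
(57,202,425): 57+202 ≤ 425 → not valid
(352,427,722): 352+427 > 722 → valid
(102,355,480): 102+355 ≤ 480 → not valid
(111,151,417): 111+151 ≤ 417 → not valid
(17,258,285): 17+258 ≤ 285 → not valid
2 of the 7 triples form a triangle.

2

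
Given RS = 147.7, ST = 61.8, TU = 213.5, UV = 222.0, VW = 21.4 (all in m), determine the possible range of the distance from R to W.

0 ≤ RW ≤ 666.4 m

The maximum is all hops collinear in one direction: 147.7 + 61.8 + 213.5 + 222.0 + 21.4 = 666.4.
The longest hop is 222.0; the others sum to 444.4. Since 222.0 ≤ 444.4, the path can fold back on itself completely, so the minimum distance is 0.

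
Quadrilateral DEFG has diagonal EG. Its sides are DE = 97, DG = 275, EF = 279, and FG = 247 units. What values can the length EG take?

From triangle DEG: |97 − 275| < EG < 97 + 275, i.e. 178 < EG < 372.
From triangle FEG: 32 < EG < 526.
Both must hold, so EG lies in the intersection.

178 < EG < 372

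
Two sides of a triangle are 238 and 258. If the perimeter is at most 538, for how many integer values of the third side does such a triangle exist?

22

Triangle inequality: 20 < x < 496. Perimeter ≤ 538 gives x ≤ 538 − 238 − 258 = 42.
So 20 < x ≤ 42; integers 21 through 42: 22 values.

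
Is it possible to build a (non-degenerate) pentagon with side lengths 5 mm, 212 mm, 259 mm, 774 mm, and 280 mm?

For a pentagon, each side must be shorter than the sum of the others.
Here the longest side is 774, but the remaining 4 sides sum to only 756.

No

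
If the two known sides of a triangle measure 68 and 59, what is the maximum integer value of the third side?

The third side must be strictly less than 68 + 59 = 127.
The largest integer below 127 is 126.

126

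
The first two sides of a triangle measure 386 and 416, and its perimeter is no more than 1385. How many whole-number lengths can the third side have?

553

Triangle inequality: 30 < x < 802. Perimeter ≤ 1385 gives x ≤ 1385 − 386 − 416 = 583.
So 30 < x ≤ 583; integers 31 through 583: 553 values.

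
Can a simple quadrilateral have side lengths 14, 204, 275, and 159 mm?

A quadrilateral exists iff every side is shorter than the sum of the others — equivalently, the longest side is less than the sum of the rest.
Longest side 275 < 377 (sum of the remaining 3), so yes.

Yes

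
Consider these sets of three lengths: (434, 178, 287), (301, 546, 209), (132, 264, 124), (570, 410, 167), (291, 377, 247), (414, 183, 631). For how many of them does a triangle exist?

(178,287,434): 178+287 > 434 → valid
(209,301,546): 209+301 ≤ 546 → not valid
(124,132,264): 124+132 ≤ 264 → not valid
(167,410,570): 167+410 > 570 → valid
(247,291,377): 247+291 > 377 → valid
(183,414,631): 183+414 ≤ 631 → not valid
3 of the 6 triples form a triangle.

3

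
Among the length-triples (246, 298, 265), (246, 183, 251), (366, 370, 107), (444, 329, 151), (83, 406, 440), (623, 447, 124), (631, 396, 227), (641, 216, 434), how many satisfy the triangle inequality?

(246,265,298): 246+265 > 298 → valid
(183,246,251): 183+246 > 251 → valid
(107,366,370): 107+366 > 370 → valid
(151,329,444): 151+329 > 444 → valid
(83,406,440): 83+406 > 440 → valid
(124,447,623): 124+447 ≤ 623 → not valid
(227,396,631): 227+396 ≤ 631 → not valid
(216,434,641): 216+434 > 641 → valid
6 of the 8 triples form a triangle.

6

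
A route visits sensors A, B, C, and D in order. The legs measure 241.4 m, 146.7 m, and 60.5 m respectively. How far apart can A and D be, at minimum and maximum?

34.2 ≤ AD ≤ 448.6 m

The maximum is all hops collinear in one direction: 241.4 + 146.7 + 60.5 = 448.6.
The longest hop is 241.4; the others sum to 207.2. Folding the others back against it leaves at least 241.4 − 207.2 = 34.2.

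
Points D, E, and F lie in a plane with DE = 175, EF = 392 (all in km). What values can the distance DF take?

By the triangle inequality, |175 − 392| ≤ DF ≤ 175 + 392.

217 ≤ DF ≤ 567 km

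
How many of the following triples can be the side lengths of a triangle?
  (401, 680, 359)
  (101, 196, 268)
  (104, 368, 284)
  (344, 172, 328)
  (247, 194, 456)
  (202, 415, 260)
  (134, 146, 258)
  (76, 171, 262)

6

(359,401,680): 359+401 > 680 → valid
(101,196,268): 101+196 > 268 → valid
(104,284,368): 104+284 > 368 → valid
(172,328,344): 172+328 > 344 → valid
(194,247,456): 194+247 ≤ 456 → not valid
(202,260,415): 202+260 > 415 → valid
(134,146,258): 134+146 > 258 → valid
(76,171,262): 76+171 ≤ 262 → not valid
6 of the 8 triples form a triangle.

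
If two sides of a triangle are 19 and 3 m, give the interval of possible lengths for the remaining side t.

16 < t < 22

By the triangle inequality, t must be less than 19 + 3 = 22 and greater than |19 − 3| = 16.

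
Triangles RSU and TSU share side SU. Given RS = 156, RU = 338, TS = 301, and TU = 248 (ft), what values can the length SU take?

182 < SU < 494

From triangle RSU: |156 − 338| < SU < 156 + 338, i.e. 182 < SU < 494.
From triangle TSU: 53 < SU < 549.
Both must hold, so SU lies in the intersection.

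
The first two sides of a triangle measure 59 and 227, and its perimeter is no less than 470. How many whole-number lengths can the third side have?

Triangle inequality: 168 < x < 286. Perimeter ≥ 470 gives x ≥ 470 − 59 − 227 = 184.
So 184 ≤ x < 286; integers 184 through 285: 102 values.

102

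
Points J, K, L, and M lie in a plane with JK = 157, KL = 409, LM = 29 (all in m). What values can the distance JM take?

223 ≤ JM ≤ 595 m

The maximum is all hops collinear in one direction: 157 + 409 + 29 = 595.
The longest hop is 409; the others sum to 186. Folding the others back against it leaves at least 409 − 186 = 223.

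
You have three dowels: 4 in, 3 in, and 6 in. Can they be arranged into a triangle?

Yes

The longest side is 6, and the other two sum to 7.
Since 7 > 6, the triangle inequality holds.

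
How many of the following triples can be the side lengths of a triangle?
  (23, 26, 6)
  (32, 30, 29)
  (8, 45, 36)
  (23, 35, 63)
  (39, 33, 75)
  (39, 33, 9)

3

(6,23,26): 6+23 > 26 → valid
(29,30,32): 29+30 > 32 → valid
(8,36,45): 8+36 ≤ 45 → not valid
(23,35,63): 23+35 ≤ 63 → not valid
(33,39,75): 33+39 ≤ 75 → not valid
(9,33,39): 9+33 > 39 → valid
3 of the 6 triples form a triangle.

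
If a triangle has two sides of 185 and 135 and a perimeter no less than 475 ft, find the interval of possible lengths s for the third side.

Triangle inequality alone gives 50 < s < 320.
The perimeter condition gives s ≥ 475 − 185 − 135 = 155.
Intersecting the two: 155 ≤ s < 320.

155 ≤ s < 320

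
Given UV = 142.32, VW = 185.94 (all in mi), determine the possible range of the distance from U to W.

By the triangle inequality, |142.32 − 185.94| ≤ UW ≤ 142.32 + 185.94.

43.62 ≤ UW ≤ 328.26 mi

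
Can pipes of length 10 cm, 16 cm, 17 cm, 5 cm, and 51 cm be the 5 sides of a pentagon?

No

For a pentagon, each side must be shorter than the sum of the others.
Here the longest side is 51, but the remaining 4 sides sum to only 48.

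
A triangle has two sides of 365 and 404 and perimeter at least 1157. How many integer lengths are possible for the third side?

Triangle inequality: 39 < x < 769. Perimeter ≥ 1157 gives x ≥ 1157 − 365 − 404 = 388.
So 388 ≤ x < 769; integers 388 through 768: 381 values.

381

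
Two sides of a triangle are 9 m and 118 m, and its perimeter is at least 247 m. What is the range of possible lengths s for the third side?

Triangle inequality alone gives 109 < s < 127.
The perimeter condition gives s ≥ 247 − 9 − 118 = 120.
Intersecting the two: 120 ≤ s < 127.

120 ≤ s < 127 m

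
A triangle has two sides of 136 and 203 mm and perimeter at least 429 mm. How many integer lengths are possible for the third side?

249

Triangle inequality: 67 < x < 339. Perimeter ≥ 429 gives x ≥ 429 − 136 − 203 = 90.
So 90 ≤ x < 339; integers 90 through 338: 249 values.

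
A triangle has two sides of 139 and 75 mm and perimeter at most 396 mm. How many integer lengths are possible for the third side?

Triangle inequality: 64 < x < 214. Perimeter ≤ 396 gives x ≤ 396 − 139 − 75 = 182.
So 64 < x ≤ 182; integers 65 through 182: 118 values.

118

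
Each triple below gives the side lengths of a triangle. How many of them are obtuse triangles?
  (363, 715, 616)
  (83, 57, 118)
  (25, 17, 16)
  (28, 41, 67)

(363,715,616): 363²+616² = 511225 = 715² → right
(83,57,118): 57²+83² = 10138 < 13924 = 118² → obtuse
(25,17,16): 16²+17² = 545 < 625 = 25² → obtuse
(28,41,67): 28²+41² = 2465 < 4489 = 67² → obtuse
3 of the 4 are obtuse.

3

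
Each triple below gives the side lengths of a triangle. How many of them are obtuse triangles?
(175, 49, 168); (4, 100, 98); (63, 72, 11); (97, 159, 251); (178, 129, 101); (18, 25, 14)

(175,49,168): 49²+168² = 30625 = 175² → right
(4,100,98): 4²+98² = 9620 < 10000 = 100² → obtuse
(63,72,11): 11²+63² = 4090 < 5184 = 72² → obtuse
(97,159,251): 97²+159² = 34690 < 63001 = 251² → obtuse
(178,129,101): 101²+129² = 26842 < 31684 = 178² → obtuse
(18,25,14): 14²+18² = 520 < 625 = 25² → obtuse
5 of the 6 are obtuse.

5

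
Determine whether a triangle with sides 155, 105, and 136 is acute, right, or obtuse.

acute

Compare the square of the longest side to the sum of squares of the other two: 105² + 136² = 29521 > 24025 = 155².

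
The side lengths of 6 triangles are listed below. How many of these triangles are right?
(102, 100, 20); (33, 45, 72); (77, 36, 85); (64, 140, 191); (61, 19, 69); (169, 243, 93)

1

(102,100,20): 20²+100² = 10400 < 10404 = 102² → obtuse
(33,45,72): 33²+45² = 3114 < 5184 = 72² → obtuse
(77,36,85): 36²+77² = 7225 = 85² → right
(64,140,191): 64²+140² = 23696 < 36481 = 191² → obtuse
(61,19,69): 19²+61² = 4082 < 4761 = 69² → obtuse
(169,243,93): 93²+169² = 37210 < 59049 = 243² → obtuse
1 of the 6 is right.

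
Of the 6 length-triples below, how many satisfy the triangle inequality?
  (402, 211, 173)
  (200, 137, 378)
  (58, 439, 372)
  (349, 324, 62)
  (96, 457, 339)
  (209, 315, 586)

(173,211,402): 173+211 ≤ 402 → not valid
(137,200,378): 137+200 ≤ 378 → not valid
(58,372,439): 58+372 ≤ 439 → not valid
(62,324,349): 62+324 > 349 → valid
(96,339,457): 96+339 ≤ 457 → not valid
(209,315,586): 209+315 ≤ 586 → not valid
1 of the 6 triples forms a triangle.

1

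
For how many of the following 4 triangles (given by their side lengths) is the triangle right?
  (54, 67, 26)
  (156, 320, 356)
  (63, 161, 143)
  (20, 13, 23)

1

(54,67,26): 26²+54² = 3592 < 4489 = 67² → obtuse
(156,320,356): 156²+320² = 126736 = 356² → right
(63,161,143): 63²+143² = 24418 < 25921 = 161² → obtuse
(20,13,23): 13²+20² = 569 > 529 = 23² → acute
1 of the 4 is right.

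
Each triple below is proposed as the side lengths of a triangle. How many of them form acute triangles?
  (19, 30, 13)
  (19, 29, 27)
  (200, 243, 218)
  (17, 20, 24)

(19,30,13): 13²+19² = 530 < 900 = 30² → obtuse
(19,29,27): 19²+27² = 1090 > 841 = 29² → acute
(200,243,218): 200²+218² = 87524 > 59049 = 243² → acute
(17,20,24): 17²+20² = 689 > 576 = 24² → acute
3 of the 4 are acute.

3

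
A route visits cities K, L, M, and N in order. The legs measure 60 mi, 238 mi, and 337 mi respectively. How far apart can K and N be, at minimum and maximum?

39 ≤ KN ≤ 635 mi

The maximum is all hops collinear in one direction: 60 + 238 + 337 = 635.
The longest hop is 337; the others sum to 298. Folding the others back against it leaves at least 337 − 298 = 39.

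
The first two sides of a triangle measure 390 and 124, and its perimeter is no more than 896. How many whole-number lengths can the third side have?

Triangle inequality: 266 < x < 514. Perimeter ≤ 896 gives x ≤ 896 − 390 − 124 = 382.
So 266 < x ≤ 382; integers 267 through 382: 116 values.

116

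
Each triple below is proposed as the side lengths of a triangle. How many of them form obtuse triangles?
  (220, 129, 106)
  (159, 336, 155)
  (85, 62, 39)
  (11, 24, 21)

3

(220,129,106): 106²+129² = 27877 < 48400 = 220² → obtuse
(159,336,155): 155+159 ≤ 336, not a triangle
(85,62,39): 39²+62² = 5365 < 7225 = 85² → obtuse
(11,24,21): 11²+21² = 562 < 576 = 24² → obtuse
3 of the 4 are obtuse.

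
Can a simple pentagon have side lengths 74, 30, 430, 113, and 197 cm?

No

For a pentagon, each side must be shorter than the sum of the others.
Here the longest side is 430, but the remaining 4 sides sum to only 414.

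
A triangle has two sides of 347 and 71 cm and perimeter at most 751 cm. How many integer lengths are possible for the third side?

57

Triangle inequality: 276 < x < 418. Perimeter ≤ 751 gives x ≤ 751 − 347 − 71 = 333.
So 276 < x ≤ 333; integers 277 through 333: 57 values.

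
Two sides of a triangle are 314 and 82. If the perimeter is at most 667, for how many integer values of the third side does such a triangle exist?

39

Triangle inequality: 232 < x < 396. Perimeter ≤ 667 gives x ≤ 667 − 314 − 82 = 271.
So 232 < x ≤ 271; integers 233 through 271: 39 values.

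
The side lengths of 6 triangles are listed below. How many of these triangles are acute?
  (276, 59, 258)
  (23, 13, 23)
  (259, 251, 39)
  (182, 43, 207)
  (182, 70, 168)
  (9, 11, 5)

1

(276,59,258): 59²+258² = 70045 < 76176 = 276² → obtuse
(23,13,23): 13²+23² = 698 > 529 = 23² → acute
(259,251,39): 39²+251² = 64522 < 67081 = 259² → obtuse
(182,43,207): 43²+182² = 34973 < 42849 = 207² → obtuse
(182,70,168): 70²+168² = 33124 = 182² → right
(9,11,5): 5²+9² = 106 < 121 = 11² → obtuse
1 of the 6 is acute.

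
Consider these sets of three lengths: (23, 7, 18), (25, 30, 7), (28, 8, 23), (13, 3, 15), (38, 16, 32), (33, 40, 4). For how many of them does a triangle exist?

5

(7,18,23): 7+18 > 23 → valid
(7,25,30): 7+25 > 30 → valid
(8,23,28): 8+23 > 28 → valid
(3,13,15): 3+13 > 15 → valid
(16,32,38): 16+32 > 38 → valid
(4,33,40): 4+33 ≤ 40 → not valid
5 of the 6 triples form a triangle.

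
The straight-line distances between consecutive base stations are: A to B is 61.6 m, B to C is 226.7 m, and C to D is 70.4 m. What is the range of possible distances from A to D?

94.7 ≤ AD ≤ 358.7 m

The maximum is all hops collinear in one direction: 61.6 + 226.7 + 70.4 = 358.7.
The longest hop is 226.7; the others sum to 132.0. Folding the others back against it leaves at least 226.7 − 132.0 = 94.7.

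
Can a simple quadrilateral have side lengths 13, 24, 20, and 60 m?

For a quadrilateral, each side must be shorter than the sum of the others.
Here the longest side is 60, but the remaining 3 sides sum to only 57.

No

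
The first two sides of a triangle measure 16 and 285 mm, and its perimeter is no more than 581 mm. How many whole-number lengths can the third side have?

11

Triangle inequality: 269 < x < 301. Perimeter ≤ 581 gives x ≤ 581 − 16 − 285 = 280.
So 269 < x ≤ 280; integers 270 through 280: 11 values.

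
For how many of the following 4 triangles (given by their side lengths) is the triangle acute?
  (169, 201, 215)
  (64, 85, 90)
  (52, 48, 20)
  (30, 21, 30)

(169,201,215): 169²+201² = 68962 > 46225 = 215² → acute
(64,85,90): 64²+85² = 11321 > 8100 = 90² → acute
(52,48,20): 20²+48² = 2704 = 52² → right
(30,21,30): 21²+30² = 1341 > 900 = 30² → acute
3 of the 4 are acute.

3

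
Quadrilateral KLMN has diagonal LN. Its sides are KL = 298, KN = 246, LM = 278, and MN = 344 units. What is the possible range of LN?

From triangle KLN: |298 − 246| < LN < 298 + 246, i.e. 52 < LN < 544.
From triangle MLN: 66 < LN < 622.
Both must hold, so LN lies in the intersection.

66 < LN < 544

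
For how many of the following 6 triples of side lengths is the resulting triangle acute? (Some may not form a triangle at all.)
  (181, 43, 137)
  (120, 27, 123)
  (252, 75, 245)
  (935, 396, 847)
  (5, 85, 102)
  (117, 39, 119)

2

(181,43,137): 43+137 ≤ 181, not a triangle
(120,27,123): 27²+120² = 15129 = 123² → right
(252,75,245): 75²+245² = 65650 > 63504 = 252² → acute
(935,396,847): 396²+847² = 874225 = 935² → right
(5,85,102): 5+85 ≤ 102, not a triangle
(117,39,119): 39²+117² = 15210 > 14161 = 119² → acute
2 of the 6 are acute.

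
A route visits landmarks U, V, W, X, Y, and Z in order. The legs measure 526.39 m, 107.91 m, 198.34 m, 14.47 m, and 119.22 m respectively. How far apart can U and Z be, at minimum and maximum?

86.45 ≤ UZ ≤ 966.33 m

The maximum is all hops collinear in one direction: 526.39 + 107.91 + 198.34 + 14.47 + 119.22 = 966.33.
The longest hop is 526.39; the others sum to 439.94. Folding the others back against it leaves at least 526.39 − 439.94 = 86.45.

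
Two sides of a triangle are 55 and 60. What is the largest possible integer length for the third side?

The third side must be strictly less than 55 + 60 = 115.
The largest integer below 115 is 114.

114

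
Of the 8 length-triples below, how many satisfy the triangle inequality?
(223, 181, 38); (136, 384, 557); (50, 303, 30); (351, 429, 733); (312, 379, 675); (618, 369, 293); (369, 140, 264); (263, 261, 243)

(38,181,223): 38+181 ≤ 223 → not valid
(136,384,557): 136+384 ≤ 557 → not valid
(30,50,303): 30+50 ≤ 303 → not valid
(351,429,733): 351+429 > 733 → valid
(312,379,675): 312+379 > 675 → valid
(293,369,618): 293+369 > 618 → valid
(140,264,369): 140+264 > 369 → valid
(243,261,263): 243+261 > 263 → valid
5 of the 8 triples form a triangle.

5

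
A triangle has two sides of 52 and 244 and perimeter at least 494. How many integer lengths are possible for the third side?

Triangle inequality: 192 < x < 296. Perimeter ≥ 494 gives x ≥ 494 − 52 − 244 = 198.
So 198 ≤ x < 296; integers 198 through 295: 98 values.

98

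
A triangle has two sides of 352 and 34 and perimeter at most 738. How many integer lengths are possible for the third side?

Triangle inequality: 318 < x < 386. Perimeter ≤ 738 gives x ≤ 738 − 352 − 34 = 352.
So 318 < x ≤ 352; integers 319 through 352: 34 values.

34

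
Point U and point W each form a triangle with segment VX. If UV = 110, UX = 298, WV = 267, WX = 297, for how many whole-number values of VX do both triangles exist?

From triangle UVX: 188 < VX < 408.
From triangle WVX: 30 < VX < 564.
Intersection: 188 < VX < 408, so integers 189 through 407: 219 values.

219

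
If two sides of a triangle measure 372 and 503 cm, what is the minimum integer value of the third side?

132

The third side must be strictly greater than |372 − 503| = 131.
The smallest integer above 131 is 132.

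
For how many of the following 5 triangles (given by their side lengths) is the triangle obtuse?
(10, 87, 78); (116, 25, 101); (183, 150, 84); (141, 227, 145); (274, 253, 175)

(10,87,78): 10²+78² = 6184 < 7569 = 87² → obtuse
(116,25,101): 25²+101² = 10826 < 13456 = 116² → obtuse
(183,150,84): 84²+150² = 29556 < 33489 = 183² → obtuse
(141,227,145): 141²+145² = 40906 < 51529 = 227² → obtuse
(274,253,175): 175²+253² = 94634 > 75076 = 274² → acute
4 of the 5 are obtuse.

4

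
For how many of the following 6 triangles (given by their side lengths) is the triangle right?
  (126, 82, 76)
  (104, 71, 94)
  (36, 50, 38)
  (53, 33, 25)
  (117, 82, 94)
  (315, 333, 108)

1

(126,82,76): 76²+82² = 12500 < 15876 = 126² → obtuse
(104,71,94): 71²+94² = 13877 > 10816 = 104² → acute
(36,50,38): 36²+38² = 2740 > 2500 = 50² → acute
(53,33,25): 25²+33² = 1714 < 2809 = 53² → obtuse
(117,82,94): 82²+94² = 15560 > 13689 = 117² → acute
(315,333,108): 108²+315² = 110889 = 333² → right
1 of the 6 is right.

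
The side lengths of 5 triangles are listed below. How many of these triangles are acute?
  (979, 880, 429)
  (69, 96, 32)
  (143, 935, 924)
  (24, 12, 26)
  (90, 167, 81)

(979,880,429): 429²+880² = 958441 = 979² → right
(69,96,32): 32²+69² = 5785 < 9216 = 96² → obtuse
(143,935,924): 143²+924² = 874225 = 935² → right
(24,12,26): 12²+24² = 720 > 676 = 26² → acute
(90,167,81): 81²+90² = 14661 < 27889 = 167² → obtuse
1 of the 5 is acute.

1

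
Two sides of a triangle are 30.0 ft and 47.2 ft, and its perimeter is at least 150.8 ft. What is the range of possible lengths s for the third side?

73.6 ≤ s < 77.2

Triangle inequality alone gives 17.2 < s < 77.2.
The perimeter condition gives s ≥ 150.8 − 30.0 − 47.2 = 73.6.
Intersecting the two: 73.6 ≤ s < 77.2.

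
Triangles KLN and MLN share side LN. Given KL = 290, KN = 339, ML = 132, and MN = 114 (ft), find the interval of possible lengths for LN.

49 < LN < 246

From triangle KLN: |290 − 339| < LN < 290 + 339, i.e. 49 < LN < 629.
From triangle MLN: 18 < LN < 246.
Both must hold, so LN lies in the intersection.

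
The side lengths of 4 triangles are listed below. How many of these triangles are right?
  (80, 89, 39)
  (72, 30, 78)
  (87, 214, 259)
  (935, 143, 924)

3

(80,89,39): 39²+80² = 7921 = 89² → right
(72,30,78): 30²+72² = 6084 = 78² → right
(87,214,259): 87²+214² = 53365 < 67081 = 259² → obtuse
(935,143,924): 143²+924² = 874225 = 935² → right
3 of the 4 are right.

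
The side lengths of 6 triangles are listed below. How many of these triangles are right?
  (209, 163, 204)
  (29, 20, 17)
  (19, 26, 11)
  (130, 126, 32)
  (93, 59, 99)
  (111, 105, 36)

2

(209,163,204): 163²+204² = 68185 > 43681 = 209² → acute
(29,20,17): 17²+20² = 689 < 841 = 29² → obtuse
(19,26,11): 11²+19² = 482 < 676 = 26² → obtuse
(130,126,32): 32²+126² = 16900 = 130² → right
(93,59,99): 59²+93² = 12130 > 9801 = 99² → acute
(111,105,36): 36²+105² = 12321 = 111² → right
2 of the 6 are right.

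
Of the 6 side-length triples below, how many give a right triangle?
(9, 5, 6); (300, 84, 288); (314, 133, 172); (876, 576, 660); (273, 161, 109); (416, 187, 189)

(9,5,6): 5²+6² = 61 < 81 = 9² → obtuse
(300,84,288): 84²+288² = 90000 = 300² → right
(314,133,172): 133+172 ≤ 314, not a triangle
(876,576,660): 576²+660² = 767376 = 876² → right
(273,161,109): 109+161 ≤ 273, not a triangle
(416,187,189): 187+189 ≤ 416, not a triangle
2 of the 6 are right.

2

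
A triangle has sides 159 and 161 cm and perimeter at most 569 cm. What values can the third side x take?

Triangle inequality alone gives 2 < x < 320.
The perimeter condition gives x ≤ 569 − 159 − 161 = 249.
Intersecting the two: 2 < x ≤ 249.

2 < x ≤ 249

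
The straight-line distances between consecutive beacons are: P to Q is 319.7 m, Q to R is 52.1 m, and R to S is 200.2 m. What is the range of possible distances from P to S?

The maximum is all hops collinear in one direction: 319.7 + 52.1 + 200.2 = 572.0.
The longest hop is 319.7; the others sum to 252.3. Folding the others back against it leaves at least 319.7 − 252.3 = 67.4.

67.4 ≤ PS ≤ 572.0 m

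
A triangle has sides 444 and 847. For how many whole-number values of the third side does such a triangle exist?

The third side lies in the open interval (403, 1291).
Integers from 404 to 1290 inclusive: 1290 − 404 + 1 = 887.

887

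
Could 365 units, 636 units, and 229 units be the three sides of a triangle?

No

The longest side is 636, but the other two sum to only 594.
594 < 636, so the triangle inequality fails.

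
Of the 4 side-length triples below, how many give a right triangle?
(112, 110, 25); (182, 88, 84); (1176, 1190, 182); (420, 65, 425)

2

(112,110,25): 25²+110² = 12725 > 12544 = 112² → acute
(182,88,84): 84+88 ≤ 182, not a triangle
(1176,1190,182): 182²+1176² = 1416100 = 1190² → right
(420,65,425): 65²+420² = 180625 = 425² → right
2 of the 4 are right.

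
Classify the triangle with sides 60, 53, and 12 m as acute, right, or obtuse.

Compare the square of the longest side to the sum of squares of the other two: 12² + 53² = 2953 < 3600 = 60².

obtuse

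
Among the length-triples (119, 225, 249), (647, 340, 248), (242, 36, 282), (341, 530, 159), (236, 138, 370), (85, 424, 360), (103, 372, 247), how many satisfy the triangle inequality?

(119,225,249): 119+225 > 249 → valid
(248,340,647): 248+340 ≤ 647 → not valid
(36,242,282): 36+242 ≤ 282 → not valid
(159,341,530): 159+341 ≤ 530 → not valid
(138,236,370): 138+236 > 370 → valid
(85,360,424): 85+360 > 424 → valid
(103,247,372): 103+247 ≤ 372 → not valid
3 of the 7 triples form a triangle.

3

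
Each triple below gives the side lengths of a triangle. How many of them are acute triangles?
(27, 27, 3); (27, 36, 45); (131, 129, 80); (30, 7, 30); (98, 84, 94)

4

(27,27,3): 3²+27² = 738 > 729 = 27² → acute
(27,36,45): 27²+36² = 2025 = 45² → right
(131,129,80): 80²+129² = 23041 > 17161 = 131² → acute
(30,7,30): 7²+30² = 949 > 900 = 30² → acute
(98,84,94): 84²+94² = 15892 > 9604 = 98² → acute
4 of the 5 are acute.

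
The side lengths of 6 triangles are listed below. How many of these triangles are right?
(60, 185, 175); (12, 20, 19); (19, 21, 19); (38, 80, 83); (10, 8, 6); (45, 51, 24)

3

(60,185,175): 60²+175² = 34225 = 185² → right
(12,20,19): 12²+19² = 505 > 400 = 20² → acute
(19,21,19): 19²+19² = 722 > 441 = 21² → acute
(38,80,83): 38²+80² = 7844 > 6889 = 83² → acute
(10,8,6): 6²+8² = 100 = 10² → right
(45,51,24): 24²+45² = 2601 = 51² → right
3 of the 6 are right.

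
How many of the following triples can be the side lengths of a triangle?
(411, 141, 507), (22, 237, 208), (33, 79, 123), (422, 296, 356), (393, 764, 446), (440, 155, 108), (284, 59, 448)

(141,411,507): 141+411 > 507 → valid
(22,208,237): 22+208 ≤ 237 → not valid
(33,79,123): 33+79 ≤ 123 → not valid
(296,356,422): 296+356 > 422 → valid
(393,446,764): 393+446 > 764 → valid
(108,155,440): 108+155 ≤ 440 → not valid
(59,284,448): 59+284 ≤ 448 → not valid
3 of the 7 triples form a triangle.

3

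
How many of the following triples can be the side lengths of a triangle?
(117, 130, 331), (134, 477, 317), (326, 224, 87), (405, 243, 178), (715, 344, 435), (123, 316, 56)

(117,130,331): 117+130 ≤ 331 → not valid
(134,317,477): 134+317 ≤ 477 → not valid
(87,224,326): 87+224 ≤ 326 → not valid
(178,243,405): 178+243 > 405 → valid
(344,435,715): 344+435 > 715 → valid
(56,123,316): 56+123 ≤ 316 → not valid
2 of the 6 triples form a triangle.

2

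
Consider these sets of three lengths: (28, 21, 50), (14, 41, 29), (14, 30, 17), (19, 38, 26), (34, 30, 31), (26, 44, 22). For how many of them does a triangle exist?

5

(21,28,50): 21+28 ≤ 50 → not valid
(14,29,41): 14+29 > 41 → valid
(14,17,30): 14+17 > 30 → valid
(19,26,38): 19+26 > 38 → valid
(30,31,34): 30+31 > 34 → valid
(22,26,44): 22+26 > 44 → valid
5 of the 6 triples form a triangle.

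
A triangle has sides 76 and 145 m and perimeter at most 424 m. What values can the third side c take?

Triangle inequality alone gives 69 < c < 221.
The perimeter condition gives c ≤ 424 − 76 − 145 = 203.
Intersecting the two: 69 < c ≤ 203.

69 < c ≤ 203 m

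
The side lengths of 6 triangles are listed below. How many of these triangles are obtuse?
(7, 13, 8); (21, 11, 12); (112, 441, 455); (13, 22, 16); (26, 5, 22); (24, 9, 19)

(7,13,8): 7²+8² = 113 < 169 = 13² → obtuse
(21,11,12): 11²+12² = 265 < 441 = 21² → obtuse
(112,441,455): 112²+441² = 207025 = 455² → right
(13,22,16): 13²+16² = 425 < 484 = 22² → obtuse
(26,5,22): 5²+22² = 509 < 676 = 26² → obtuse
(24,9,19): 9²+19² = 442 < 576 = 24² → obtuse
5 of the 6 are obtuse.

5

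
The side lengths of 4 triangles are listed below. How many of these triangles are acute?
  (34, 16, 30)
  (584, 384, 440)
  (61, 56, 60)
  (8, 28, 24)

1

(34,16,30): 16²+30² = 1156 = 34² → right
(584,384,440): 384²+440² = 341056 = 584² → right
(61,56,60): 56²+60² = 6736 > 3721 = 61² → acute
(8,28,24): 8²+24² = 640 < 784 = 28² → obtuse
1 of the 4 is acute.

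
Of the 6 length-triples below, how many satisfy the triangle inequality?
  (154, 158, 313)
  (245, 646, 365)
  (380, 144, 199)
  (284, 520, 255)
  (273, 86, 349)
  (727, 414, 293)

(154,158,313): 154+158 ≤ 313 → not valid
(245,365,646): 245+365 ≤ 646 → not valid
(144,199,380): 144+199 ≤ 380 → not valid
(255,284,520): 255+284 > 520 → valid
(86,273,349): 86+273 > 349 → valid
(293,414,727): 293+414 ≤ 727 → not valid
2 of the 6 triples form a triangle.

2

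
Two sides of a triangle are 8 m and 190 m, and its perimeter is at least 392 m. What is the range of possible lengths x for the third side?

Triangle inequality alone gives 182 < x < 198.
The perimeter condition gives x ≥ 392 − 8 − 190 = 194.
Intersecting the two: 194 ≤ x < 198.

194 ≤ x < 198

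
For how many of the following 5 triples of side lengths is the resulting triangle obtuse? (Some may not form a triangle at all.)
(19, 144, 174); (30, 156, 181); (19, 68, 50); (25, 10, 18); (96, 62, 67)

4

(19,144,174): 19+144 ≤ 174, not a triangle
(30,156,181): 30²+156² = 25236 < 32761 = 181² → obtuse
(19,68,50): 19²+50² = 2861 < 4624 = 68² → obtuse
(25,10,18): 10²+18² = 424 < 625 = 25² → obtuse
(96,62,67): 62²+67² = 8333 < 9216 = 96² → obtuse
4 of the 5 are obtuse.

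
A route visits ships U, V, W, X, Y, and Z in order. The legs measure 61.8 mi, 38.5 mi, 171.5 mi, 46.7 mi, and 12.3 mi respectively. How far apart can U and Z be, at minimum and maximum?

12.2 ≤ UZ ≤ 330.8 mi

The maximum is all hops collinear in one direction: 61.8 + 38.5 + 171.5 + 46.7 + 12.3 = 330.8.
The longest hop is 171.5; the others sum to 159.3. Folding the others back against it leaves at least 171.5 − 159.3 = 12.2.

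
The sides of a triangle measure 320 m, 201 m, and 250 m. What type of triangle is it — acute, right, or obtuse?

Compare the square of the longest side to the sum of squares of the other two: 201² + 250² = 102901 > 102400 = 320².

acute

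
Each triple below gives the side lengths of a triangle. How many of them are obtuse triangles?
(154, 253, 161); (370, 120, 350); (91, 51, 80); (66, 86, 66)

(154,253,161): 154²+161² = 49637 < 64009 = 253² → obtuse
(370,120,350): 120²+350² = 136900 = 370² → right
(91,51,80): 51²+80² = 9001 > 8281 = 91² → acute
(66,86,66): 66²+66² = 8712 > 7396 = 86² → acute
1 of the 4 is obtuse.

1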